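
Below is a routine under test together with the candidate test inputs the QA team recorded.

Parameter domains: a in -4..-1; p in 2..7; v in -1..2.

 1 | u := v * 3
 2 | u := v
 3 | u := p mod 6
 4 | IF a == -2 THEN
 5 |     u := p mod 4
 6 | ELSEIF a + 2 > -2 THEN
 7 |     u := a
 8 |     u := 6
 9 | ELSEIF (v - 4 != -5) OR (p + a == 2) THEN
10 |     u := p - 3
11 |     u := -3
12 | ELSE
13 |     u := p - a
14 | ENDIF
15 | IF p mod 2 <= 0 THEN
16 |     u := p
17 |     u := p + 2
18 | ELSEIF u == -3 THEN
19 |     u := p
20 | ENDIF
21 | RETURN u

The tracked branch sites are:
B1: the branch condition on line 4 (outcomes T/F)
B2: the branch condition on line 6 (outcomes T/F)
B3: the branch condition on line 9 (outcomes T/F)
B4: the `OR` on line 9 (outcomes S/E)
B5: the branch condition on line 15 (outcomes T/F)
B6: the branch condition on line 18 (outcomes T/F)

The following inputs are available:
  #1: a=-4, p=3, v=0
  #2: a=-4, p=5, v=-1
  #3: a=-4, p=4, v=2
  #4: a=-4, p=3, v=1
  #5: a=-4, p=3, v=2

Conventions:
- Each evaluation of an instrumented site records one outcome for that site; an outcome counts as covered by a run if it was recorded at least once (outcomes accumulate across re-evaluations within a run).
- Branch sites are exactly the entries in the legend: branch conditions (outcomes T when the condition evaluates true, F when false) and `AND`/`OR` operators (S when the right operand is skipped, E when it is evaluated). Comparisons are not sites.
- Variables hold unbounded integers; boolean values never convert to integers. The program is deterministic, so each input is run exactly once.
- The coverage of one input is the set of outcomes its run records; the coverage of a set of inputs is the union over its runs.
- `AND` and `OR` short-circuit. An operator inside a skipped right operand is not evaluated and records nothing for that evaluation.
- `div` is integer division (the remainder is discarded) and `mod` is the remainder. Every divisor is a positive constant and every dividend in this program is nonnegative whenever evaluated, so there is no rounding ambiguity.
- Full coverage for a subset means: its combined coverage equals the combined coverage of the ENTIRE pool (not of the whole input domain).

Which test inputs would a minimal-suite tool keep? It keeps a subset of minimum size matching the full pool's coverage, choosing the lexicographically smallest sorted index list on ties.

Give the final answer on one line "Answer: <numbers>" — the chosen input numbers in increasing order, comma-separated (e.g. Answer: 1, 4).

#1 (a=-4, p=3, v=0) -> covered: B1=F, B2=F, B3=T, B4=S, B5=F, B6=T
#2 (a=-4, p=5, v=-1) -> covered: B1=F, B2=F, B3=F, B4=E, B5=F, B6=F
#3 (a=-4, p=4, v=2) -> covered: B1=F, B2=F, B3=T, B4=S, B5=T
#4 (a=-4, p=3, v=1) -> covered: B1=F, B2=F, B3=T, B4=S, B5=F, B6=T
#5 (a=-4, p=3, v=2) -> covered: B1=F, B2=F, B3=T, B4=S, B5=F, B6=T
union over all inputs: B1=F, B2=F, B3=T, B3=F, B4=S, B4=E, B5=T, B5=F, B6=T, B6=F (10 outcomes)
no size-1 subset reaches all 10 outcomes (best union: 6/10)
no size-2 subset reaches all 10 outcomes (best union: 9/10)
the canonical winner is {1, 2, 3}: size 3, full 10-outcome coverage, earliest index list among size-3 covers

Answer: 1, 2, 3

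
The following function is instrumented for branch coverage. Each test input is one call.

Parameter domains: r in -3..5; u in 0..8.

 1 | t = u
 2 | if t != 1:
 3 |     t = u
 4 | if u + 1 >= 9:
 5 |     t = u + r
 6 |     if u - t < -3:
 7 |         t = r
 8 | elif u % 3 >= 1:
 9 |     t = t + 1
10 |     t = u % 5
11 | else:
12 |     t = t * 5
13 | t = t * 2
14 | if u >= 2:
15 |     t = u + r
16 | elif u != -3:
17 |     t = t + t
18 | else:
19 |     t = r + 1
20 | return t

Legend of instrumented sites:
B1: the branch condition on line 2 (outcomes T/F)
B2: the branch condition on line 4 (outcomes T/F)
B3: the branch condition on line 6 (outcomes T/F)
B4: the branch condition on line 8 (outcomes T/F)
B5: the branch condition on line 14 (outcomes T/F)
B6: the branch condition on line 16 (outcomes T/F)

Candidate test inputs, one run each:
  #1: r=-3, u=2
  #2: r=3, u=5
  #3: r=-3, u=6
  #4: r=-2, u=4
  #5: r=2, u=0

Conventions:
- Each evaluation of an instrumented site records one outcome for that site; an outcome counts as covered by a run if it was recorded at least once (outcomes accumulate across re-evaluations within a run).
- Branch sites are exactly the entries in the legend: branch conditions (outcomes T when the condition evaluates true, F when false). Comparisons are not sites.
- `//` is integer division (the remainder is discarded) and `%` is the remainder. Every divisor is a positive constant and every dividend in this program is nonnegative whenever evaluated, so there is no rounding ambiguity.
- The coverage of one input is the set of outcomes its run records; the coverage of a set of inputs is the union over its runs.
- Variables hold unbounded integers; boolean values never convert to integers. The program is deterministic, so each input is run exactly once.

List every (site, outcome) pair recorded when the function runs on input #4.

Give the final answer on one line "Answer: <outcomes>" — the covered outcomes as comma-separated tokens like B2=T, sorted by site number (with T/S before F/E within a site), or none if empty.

Event log for input #4 (r=-2, u=4):
  B1->T, B2->F, B4->T, B5->T
collecting distinct outcomes: B1=T, B2=F, B4=T, B5=T

Answer: B1=T, B2=F, B4=T, B5=T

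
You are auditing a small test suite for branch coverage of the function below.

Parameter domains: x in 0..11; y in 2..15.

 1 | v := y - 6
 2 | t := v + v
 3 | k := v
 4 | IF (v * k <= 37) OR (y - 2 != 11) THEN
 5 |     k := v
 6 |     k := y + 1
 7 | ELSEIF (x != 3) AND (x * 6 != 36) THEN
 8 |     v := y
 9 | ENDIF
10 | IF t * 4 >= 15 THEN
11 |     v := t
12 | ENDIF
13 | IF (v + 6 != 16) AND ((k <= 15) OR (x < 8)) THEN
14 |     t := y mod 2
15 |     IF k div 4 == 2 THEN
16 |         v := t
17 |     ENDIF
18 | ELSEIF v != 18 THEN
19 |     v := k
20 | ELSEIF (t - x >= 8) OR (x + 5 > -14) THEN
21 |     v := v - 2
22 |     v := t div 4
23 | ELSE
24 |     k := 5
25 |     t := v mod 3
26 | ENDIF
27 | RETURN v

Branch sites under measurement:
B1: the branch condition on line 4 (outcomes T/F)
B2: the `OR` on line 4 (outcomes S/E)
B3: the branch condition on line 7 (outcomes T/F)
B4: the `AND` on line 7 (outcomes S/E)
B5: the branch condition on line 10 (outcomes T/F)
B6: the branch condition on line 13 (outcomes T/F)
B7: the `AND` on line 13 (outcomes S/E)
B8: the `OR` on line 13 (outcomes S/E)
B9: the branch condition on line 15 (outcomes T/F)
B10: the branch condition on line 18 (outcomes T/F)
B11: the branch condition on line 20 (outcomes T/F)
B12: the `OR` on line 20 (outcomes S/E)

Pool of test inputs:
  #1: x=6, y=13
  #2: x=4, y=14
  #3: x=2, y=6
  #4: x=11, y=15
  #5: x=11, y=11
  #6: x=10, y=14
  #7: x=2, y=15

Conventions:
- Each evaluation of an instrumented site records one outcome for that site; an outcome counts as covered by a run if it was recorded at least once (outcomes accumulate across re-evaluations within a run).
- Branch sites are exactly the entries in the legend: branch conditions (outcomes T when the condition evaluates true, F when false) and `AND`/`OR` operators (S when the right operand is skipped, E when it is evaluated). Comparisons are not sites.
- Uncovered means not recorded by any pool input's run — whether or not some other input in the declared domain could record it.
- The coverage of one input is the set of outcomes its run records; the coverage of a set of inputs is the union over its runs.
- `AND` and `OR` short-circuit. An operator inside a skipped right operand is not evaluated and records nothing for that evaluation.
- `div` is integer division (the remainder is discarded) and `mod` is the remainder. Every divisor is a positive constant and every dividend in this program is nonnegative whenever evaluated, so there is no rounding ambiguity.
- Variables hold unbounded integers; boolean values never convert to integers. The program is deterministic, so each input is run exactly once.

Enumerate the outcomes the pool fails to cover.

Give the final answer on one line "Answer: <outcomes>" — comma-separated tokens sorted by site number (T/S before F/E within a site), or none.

run #1 (x=6, y=13) runs B2->E, B1->F, B4->E, B3->F, B5->T, B7->E, B8->S, B6->T, B9->F; records B1=F, B2=E, B3=F, B4=E, B5=T, B6=T, B7=E, B8=S, B9=F
run #2 (x=4, y=14) runs B2->E, B1->T, B5->T, B7->E, B8->S, B6->T, B9->F; records B1=T, B2=E, B5=T, B6=T, B7=E, B8=S, B9=F
run #3 (x=2, y=6) runs B2->S, B1->T, B5->F, B7->E, B8->S, B6->T, B9->F; records B1=T, B2=S, B5=F, B6=T, B7=E, B8=S, B9=F
run #4 (x=11, y=15) runs B2->E, B1->T, B5->T, B7->E, B8->E, B6->F, B10->F, B12->E, B11->T; records B1=T, B2=E, B5=T, B6=F, B7=E, B8=E, B10=F, B11=T, B12=E
run #5 (x=11, y=11) runs B2->S, B1->T, B5->T, B7->S, B6->F, B10->T; records B1=T, B2=S, B5=T, B6=F, B7=S, B10=T
run #6 (x=10, y=14) runs B2->E, B1->T, B5->T, B7->E, B8->S, B6->T, B9->F; records B1=T, B2=E, B5=T, B6=T, B7=E, B8=S, B9=F
run #7 (x=2, y=15) runs B2->E, B1->T, B5->T, B7->E, B8->E, B6->T, B9->F; records B1=T, B2=E, B5=T, B6=T, B7=E, B8=E, B9=F
union over the pool: B1=T, B1=F, B2=S, B2=E, B3=F, B4=E, B5=T, B5=F, B6=T, B6=F, B7=S, B7=E, B8=S, B8=E, B9=F, B10=T, B10=F, B11=T, B12=E
uncovered (5 of 24): B3=T, B4=S, B9=T, B11=F, B12=S

Answer: B3=T, B4=S, B9=T, B11=F, B12=S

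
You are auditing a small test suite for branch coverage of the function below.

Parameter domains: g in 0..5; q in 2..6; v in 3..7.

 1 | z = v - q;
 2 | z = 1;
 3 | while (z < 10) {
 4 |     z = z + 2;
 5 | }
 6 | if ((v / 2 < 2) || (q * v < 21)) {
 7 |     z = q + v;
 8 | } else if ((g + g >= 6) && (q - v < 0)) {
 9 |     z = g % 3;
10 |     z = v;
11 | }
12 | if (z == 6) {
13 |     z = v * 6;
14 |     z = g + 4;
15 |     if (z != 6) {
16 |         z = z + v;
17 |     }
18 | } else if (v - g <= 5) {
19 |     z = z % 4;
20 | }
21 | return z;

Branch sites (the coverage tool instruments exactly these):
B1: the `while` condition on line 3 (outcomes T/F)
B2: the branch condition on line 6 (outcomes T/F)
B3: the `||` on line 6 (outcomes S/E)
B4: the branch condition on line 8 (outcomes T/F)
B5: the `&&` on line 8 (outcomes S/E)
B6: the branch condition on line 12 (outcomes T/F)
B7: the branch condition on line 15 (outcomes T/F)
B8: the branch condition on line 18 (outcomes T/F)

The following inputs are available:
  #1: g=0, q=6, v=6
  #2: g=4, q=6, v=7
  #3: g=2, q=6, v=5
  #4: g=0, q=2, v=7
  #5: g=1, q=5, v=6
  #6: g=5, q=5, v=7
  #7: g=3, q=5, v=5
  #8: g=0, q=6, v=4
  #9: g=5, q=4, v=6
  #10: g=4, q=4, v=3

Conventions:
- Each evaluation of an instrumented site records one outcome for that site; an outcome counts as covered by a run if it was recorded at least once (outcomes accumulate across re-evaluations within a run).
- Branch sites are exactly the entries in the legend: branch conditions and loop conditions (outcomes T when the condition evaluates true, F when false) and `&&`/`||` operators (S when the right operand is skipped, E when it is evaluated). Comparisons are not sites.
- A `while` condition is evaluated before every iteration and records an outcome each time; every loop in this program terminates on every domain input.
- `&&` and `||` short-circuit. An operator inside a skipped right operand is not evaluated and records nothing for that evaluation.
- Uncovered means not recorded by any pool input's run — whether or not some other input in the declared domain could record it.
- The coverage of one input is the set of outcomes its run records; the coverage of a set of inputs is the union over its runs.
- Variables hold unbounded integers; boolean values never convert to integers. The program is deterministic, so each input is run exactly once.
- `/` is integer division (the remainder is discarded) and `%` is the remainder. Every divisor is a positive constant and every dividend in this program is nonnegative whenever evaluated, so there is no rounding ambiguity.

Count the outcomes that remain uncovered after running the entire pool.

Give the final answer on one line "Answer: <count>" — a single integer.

#1 (g=0, q=6, v=6) -> covered: B1=T, B1=F, B2=F, B3=E, B4=F, B5=S, B6=F, B8=F
#2 (g=4, q=6, v=7) -> covered: B1=T, B1=F, B2=F, B3=E, B4=T, B5=E, B6=F, B8=T
#3 (g=2, q=6, v=5) -> covered: B1=T, B1=F, B2=F, B3=E, B4=F, B5=S, B6=F, B8=T
#4 (g=0, q=2, v=7) -> covered: B1=T, B1=F, B2=T, B3=E, B6=F, B8=F
#5 (g=1, q=5, v=6) -> covered: B1=T, B1=F, B2=F, B3=E, B4=F, B5=S, B6=F, B8=T
#6 (g=5, q=5, v=7) -> covered: B1=T, B1=F, B2=F, B3=E, B4=T, B5=E, B6=F, B8=T
#7 (g=3, q=5, v=5) -> covered: B1=T, B1=F, B2=F, B3=E, B4=F, B5=E, B6=F, B8=T
#8 (g=0, q=6, v=4) -> covered: B1=T, B1=F, B2=F, B3=E, B4=F, B5=S, B6=F, B8=T
#9 (g=5, q=4, v=6) -> covered: B1=T, B1=F, B2=F, B3=E, B4=T, B5=E, B6=T, B7=T
#10 (g=4, q=4, v=3) -> covered: B1=T, B1=F, B2=T, B3=S, B6=F, B8=T
union over the pool: B1=T, B1=F, B2=T, B2=F, B3=S, B3=E, B4=T, B4=F, B5=S, B5=E, B6=T, B6=F, B7=T, B8=T, B8=F
uncovered (1 of 16): B7=F

Answer: 1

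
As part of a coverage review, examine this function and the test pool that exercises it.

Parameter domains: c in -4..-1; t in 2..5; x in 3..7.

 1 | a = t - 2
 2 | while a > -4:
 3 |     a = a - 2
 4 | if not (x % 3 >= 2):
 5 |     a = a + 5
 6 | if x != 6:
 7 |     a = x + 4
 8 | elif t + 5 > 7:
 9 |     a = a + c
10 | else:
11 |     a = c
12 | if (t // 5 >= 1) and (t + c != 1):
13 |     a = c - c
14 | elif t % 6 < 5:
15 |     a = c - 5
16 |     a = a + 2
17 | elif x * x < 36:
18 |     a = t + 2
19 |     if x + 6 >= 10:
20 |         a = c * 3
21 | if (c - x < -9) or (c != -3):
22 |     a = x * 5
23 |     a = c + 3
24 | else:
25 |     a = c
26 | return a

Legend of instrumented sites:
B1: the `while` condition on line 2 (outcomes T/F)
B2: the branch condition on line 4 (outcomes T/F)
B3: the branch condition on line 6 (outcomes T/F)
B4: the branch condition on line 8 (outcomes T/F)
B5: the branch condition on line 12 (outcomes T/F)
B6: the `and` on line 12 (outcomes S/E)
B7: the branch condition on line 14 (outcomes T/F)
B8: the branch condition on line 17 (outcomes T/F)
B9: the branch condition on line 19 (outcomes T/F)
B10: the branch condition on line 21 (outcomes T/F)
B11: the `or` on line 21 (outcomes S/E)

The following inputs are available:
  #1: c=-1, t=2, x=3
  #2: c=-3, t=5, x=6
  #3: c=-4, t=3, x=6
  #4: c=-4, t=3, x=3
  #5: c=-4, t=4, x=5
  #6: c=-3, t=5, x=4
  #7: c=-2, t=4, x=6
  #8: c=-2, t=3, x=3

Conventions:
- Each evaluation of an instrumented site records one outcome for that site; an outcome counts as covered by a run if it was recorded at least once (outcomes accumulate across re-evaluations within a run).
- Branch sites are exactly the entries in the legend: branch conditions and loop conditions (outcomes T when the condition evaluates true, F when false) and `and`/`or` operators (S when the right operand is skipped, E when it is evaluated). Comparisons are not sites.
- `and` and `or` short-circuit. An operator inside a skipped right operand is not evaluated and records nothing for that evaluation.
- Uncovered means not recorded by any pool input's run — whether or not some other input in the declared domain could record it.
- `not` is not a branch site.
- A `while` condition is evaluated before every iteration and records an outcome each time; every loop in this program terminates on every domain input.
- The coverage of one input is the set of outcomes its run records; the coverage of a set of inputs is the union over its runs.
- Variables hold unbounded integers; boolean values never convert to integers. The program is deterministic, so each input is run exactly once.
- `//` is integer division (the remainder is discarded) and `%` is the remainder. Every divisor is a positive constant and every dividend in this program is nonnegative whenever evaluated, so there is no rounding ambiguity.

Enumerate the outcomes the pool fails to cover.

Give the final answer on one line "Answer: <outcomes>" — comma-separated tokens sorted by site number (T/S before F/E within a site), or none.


#1 (c=-1, t=2, x=3) -> B1->T, B1->T, B1->F, B2->T, B3->T, B6->S, B5->F, B7->T, B11->E, B10->T; covered: B1=T, B1=F, B2=T, B3=T, B5=F, B6=S, B7=T, B10=T, B11=E
#2 (c=-3, t=5, x=6) -> B1->T, B1->T, B1->T, B1->T, B1->F, B2->T, B3->F, B4->T, B6->E, B5->T, B11->E, B10->F; covered: B1=T, B1=F, B2=T, B3=F, B4=T, B5=T, B6=E, B10=F, B11=E
#3 (c=-4, t=3, x=6) -> B1->T, B1->T, B1->T, B1->F, B2->T, B3->F, B4->T, B6->S, B5->F, B7->T, B11->S, B10->T; covered: B1=T, B1=F, B2=T, B3=F, B4=T, B5=F, B6=S, B7=T, B10=T, B11=S
#4 (c=-4, t=3, x=3) -> B1->T, B1->T, B1->T, B1->F, B2->T, B3->T, B6->S, B5->F, B7->T, B11->E, B10->T; covered: B1=T, B1=F, B2=T, B3=T, B5=F, B6=S, B7=T, B10=T, B11=E
#5 (c=-4, t=4, x=5) -> B1->T, B1->T, B1->T, B1->F, B2->F, B3->T, B6->S, B5->F, B7->T, B11->E, B10->T; covered: B1=T, B1=F, B2=F, B3=T, B5=F, B6=S, B7=T, B10=T, B11=E
#6 (c=-3, t=5, x=4) -> B1->T, B1->T, B1->T, B1->T, B1->F, B2->T, B3->T, B6->E, B5->T, B11->E, B10->F; covered: B1=T, B1=F, B2=T, B3=T, B5=T, B6=E, B10=F, B11=E
#7 (c=-2, t=4, x=6) -> B1->T, B1->T, B1->T, B1->F, B2->T, B3->F, B4->T, B6->S, B5->F, B7->T, B11->E, B10->T; covered: B1=T, B1=F, B2=T, B3=F, B4=T, B5=F, B6=S, B7=T, B10=T, B11=E
#8 (c=-2, t=3, x=3) -> B1->T, B1->T, B1->T, B1->F, B2->T, B3->T, B6->S, B5->F, B7->T, B11->E, B10->T; covered: B1=T, B1=F, B2=T, B3=T, B5=F, B6=S, B7=T, B10=T, B11=E
union over the pool: B1=T, B1=F, B2=T, B2=F, B3=T, B3=F, B4=T, B5=T, B5=F, B6=S, B6=E, B7=T, B10=T, B10=F, B11=S, B11=E
uncovered (6 of 22): B4=F, B7=F, B8=T, B8=F, B9=T, B9=F
Answer: B4=F, B7=F, B8=T, B8=F, B9=T, B9=F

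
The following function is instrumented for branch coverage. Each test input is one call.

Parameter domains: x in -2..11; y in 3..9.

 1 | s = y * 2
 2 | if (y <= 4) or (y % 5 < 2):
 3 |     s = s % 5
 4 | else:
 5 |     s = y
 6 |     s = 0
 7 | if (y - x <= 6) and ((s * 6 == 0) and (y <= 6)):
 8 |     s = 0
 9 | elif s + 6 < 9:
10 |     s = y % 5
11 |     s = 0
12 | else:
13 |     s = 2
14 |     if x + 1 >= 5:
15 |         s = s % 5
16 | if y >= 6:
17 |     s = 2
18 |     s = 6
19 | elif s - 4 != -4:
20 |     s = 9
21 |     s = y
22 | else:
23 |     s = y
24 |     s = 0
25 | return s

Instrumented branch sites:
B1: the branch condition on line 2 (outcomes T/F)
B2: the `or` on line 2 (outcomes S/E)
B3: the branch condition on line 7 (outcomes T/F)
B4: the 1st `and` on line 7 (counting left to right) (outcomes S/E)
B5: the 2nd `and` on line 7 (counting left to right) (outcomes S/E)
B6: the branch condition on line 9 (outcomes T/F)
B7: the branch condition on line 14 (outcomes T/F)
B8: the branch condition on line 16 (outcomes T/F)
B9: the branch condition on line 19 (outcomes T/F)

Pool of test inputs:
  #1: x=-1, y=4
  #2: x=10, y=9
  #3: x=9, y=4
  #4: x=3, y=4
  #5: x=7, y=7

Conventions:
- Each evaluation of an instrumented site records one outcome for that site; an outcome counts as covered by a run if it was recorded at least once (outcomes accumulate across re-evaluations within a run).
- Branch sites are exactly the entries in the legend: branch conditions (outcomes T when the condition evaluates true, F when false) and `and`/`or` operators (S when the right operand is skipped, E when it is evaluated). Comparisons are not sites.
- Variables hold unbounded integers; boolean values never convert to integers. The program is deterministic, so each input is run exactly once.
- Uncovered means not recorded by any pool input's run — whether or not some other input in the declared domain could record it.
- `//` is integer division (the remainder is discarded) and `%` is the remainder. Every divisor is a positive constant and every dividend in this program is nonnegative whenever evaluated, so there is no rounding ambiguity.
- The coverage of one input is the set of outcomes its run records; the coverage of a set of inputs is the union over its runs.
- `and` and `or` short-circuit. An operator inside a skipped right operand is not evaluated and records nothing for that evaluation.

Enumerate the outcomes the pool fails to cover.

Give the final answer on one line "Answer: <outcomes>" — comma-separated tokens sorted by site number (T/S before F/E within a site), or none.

#1 (x=-1, y=4) -> covered: B1=T, B2=S, B3=F, B4=E, B5=S, B6=F, B7=F, B8=F, B9=T
#2 (x=10, y=9) -> covered: B1=F, B2=E, B3=F, B4=E, B5=E, B6=T, B8=T
#3 (x=9, y=4) -> covered: B1=T, B2=S, B3=F, B4=E, B5=S, B6=F, B7=T, B8=F, B9=T
#4 (x=3, y=4) -> covered: B1=T, B2=S, B3=F, B4=E, B5=S, B6=F, B7=F, B8=F, B9=T
#5 (x=7, y=7) -> covered: B1=F, B2=E, B3=F, B4=E, B5=E, B6=T, B8=T
union over the pool: B1=T, B1=F, B2=S, B2=E, B3=F, B4=E, B5=S, B5=E, B6=T, B6=F, B7=T, B7=F, B8=T, B8=F, B9=T
uncovered (3 of 18): B3=T, B4=S, B9=F

Answer: B3=T, B4=S, B9=F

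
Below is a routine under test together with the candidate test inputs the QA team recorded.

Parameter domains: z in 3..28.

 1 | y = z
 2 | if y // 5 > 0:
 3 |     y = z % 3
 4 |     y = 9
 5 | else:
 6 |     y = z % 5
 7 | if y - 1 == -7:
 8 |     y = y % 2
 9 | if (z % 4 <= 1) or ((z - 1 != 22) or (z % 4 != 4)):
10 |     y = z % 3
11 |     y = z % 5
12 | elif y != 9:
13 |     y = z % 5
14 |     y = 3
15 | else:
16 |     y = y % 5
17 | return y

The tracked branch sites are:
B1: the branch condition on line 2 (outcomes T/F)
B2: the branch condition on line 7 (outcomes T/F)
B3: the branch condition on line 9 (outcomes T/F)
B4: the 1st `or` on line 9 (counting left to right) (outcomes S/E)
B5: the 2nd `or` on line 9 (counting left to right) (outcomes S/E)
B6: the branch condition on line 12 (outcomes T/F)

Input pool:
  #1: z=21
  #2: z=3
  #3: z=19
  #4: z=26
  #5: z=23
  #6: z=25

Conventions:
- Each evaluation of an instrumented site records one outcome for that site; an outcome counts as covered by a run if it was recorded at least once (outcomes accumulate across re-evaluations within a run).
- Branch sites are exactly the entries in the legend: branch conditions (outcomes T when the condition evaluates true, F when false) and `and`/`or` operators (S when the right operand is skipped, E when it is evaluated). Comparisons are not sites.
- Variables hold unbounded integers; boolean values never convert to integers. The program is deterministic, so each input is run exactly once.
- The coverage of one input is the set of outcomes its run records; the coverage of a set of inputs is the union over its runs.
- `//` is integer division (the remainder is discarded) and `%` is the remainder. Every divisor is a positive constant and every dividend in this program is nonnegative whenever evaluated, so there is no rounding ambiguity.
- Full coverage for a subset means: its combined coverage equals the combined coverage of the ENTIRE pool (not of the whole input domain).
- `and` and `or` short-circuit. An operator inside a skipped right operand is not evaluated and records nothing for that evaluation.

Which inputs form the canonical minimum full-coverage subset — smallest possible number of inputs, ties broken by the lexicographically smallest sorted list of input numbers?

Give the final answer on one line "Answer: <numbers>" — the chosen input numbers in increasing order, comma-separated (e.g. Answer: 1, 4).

#1 (z=21) -> B1->T, B2->F, B4->S, B3->T; covered: B1=T, B2=F, B3=T, B4=S
#2 (z=3) -> B1->F, B2->F, B4->E, B5->S, B3->T; covered: B1=F, B2=F, B3=T, B4=E, B5=S
#3 (z=19) -> B1->T, B2->F, B4->E, B5->S, B3->T; covered: B1=T, B2=F, B3=T, B4=E, B5=S
#4 (z=26) -> B1->T, B2->F, B4->E, B5->S, B3->T; covered: B1=T, B2=F, B3=T, B4=E, B5=S
#5 (z=23) -> B1->T, B2->F, B4->E, B5->E, B3->T; covered: B1=T, B2=F, B3=T, B4=E, B5=E
#6 (z=25) -> B1->T, B2->F, B4->S, B3->T; covered: B1=T, B2=F, B3=T, B4=S
the full pool covers 8 outcomes: B1=T, B1=F, B2=F, B3=T, B4=S, B4=E, B5=S, B5=E
no size-1 subset reaches all 8 outcomes (best union: 5/8)
no size-2 subset reaches all 8 outcomes (best union: 7/8)
size 3: inputs {1, 2, 5} cover all 8 outcomes, and no lexicographically smaller subset of this size does

Answer: 1, 2, 5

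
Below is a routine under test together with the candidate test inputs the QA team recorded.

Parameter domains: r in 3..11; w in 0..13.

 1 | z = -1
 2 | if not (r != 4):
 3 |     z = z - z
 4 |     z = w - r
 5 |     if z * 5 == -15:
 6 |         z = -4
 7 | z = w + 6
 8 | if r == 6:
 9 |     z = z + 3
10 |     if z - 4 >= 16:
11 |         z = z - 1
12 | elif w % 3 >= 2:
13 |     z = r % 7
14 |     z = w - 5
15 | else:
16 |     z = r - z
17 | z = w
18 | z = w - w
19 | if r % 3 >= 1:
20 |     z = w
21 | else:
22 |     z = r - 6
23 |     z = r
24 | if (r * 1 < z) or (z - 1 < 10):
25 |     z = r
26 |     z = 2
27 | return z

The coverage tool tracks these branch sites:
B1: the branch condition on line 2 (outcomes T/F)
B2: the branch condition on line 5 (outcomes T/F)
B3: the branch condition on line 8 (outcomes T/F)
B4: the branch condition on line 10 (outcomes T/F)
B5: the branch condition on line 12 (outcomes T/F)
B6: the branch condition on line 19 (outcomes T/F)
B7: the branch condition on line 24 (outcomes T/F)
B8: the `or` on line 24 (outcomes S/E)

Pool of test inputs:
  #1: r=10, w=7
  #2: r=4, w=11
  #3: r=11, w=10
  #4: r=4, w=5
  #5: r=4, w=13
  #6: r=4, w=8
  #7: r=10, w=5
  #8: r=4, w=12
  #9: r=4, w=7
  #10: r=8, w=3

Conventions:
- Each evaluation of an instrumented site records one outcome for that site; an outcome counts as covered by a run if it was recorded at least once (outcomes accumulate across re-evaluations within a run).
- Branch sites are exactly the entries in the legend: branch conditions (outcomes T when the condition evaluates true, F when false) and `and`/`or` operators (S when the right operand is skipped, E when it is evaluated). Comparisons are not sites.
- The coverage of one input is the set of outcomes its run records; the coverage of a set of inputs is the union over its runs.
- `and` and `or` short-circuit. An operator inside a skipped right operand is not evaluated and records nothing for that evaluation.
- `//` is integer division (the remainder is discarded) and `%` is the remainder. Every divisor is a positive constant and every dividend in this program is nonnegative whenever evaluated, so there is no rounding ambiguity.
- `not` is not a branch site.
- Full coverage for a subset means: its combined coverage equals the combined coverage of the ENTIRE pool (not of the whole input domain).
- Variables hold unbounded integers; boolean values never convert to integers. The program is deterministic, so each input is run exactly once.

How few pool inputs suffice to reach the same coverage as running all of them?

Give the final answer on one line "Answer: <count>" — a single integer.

run #1 (r=10, w=7) runs B1->F, B3->F, B5->F, B6->T, B8->E, B7->T; records B1=F, B3=F, B5=F, B6=T, B7=T, B8=E
run #2 (r=4, w=11) runs B1->T, B2->F, B3->F, B5->T, B6->T, B8->S, B7->T; records B1=T, B2=F, B3=F, B5=T, B6=T, B7=T, B8=S
run #3 (r=11, w=10) runs B1->F, B3->F, B5->F, B6->T, B8->E, B7->T; records B1=F, B3=F, B5=F, B6=T, B7=T, B8=E
run #4 (r=4, w=5) runs B1->T, B2->F, B3->F, B5->T, B6->T, B8->S, B7->T; records B1=T, B2=F, B3=F, B5=T, B6=T, B7=T, B8=S
run #5 (r=4, w=13) runs B1->T, B2->F, B3->F, B5->F, B6->T, B8->S, B7->T; records B1=T, B2=F, B3=F, B5=F, B6=T, B7=T, B8=S
run #6 (r=4, w=8) runs B1->T, B2->F, B3->F, B5->T, B6->T, B8->S, B7->T; records B1=T, B2=F, B3=F, B5=T, B6=T, B7=T, B8=S
run #7 (r=10, w=5) runs B1->F, B3->F, B5->T, B6->T, B8->E, B7->T; records B1=F, B3=F, B5=T, B6=T, B7=T, B8=E
run #8 (r=4, w=12) runs B1->T, B2->F, B3->F, B5->F, B6->T, B8->S, B7->T; records B1=T, B2=F, B3=F, B5=F, B6=T, B7=T, B8=S
run #9 (r=4, w=7) runs B1->T, B2->F, B3->F, B5->F, B6->T, B8->S, B7->T; records B1=T, B2=F, B3=F, B5=F, B6=T, B7=T, B8=S
run #10 (r=8, w=3) runs B1->F, B3->F, B5->F, B6->T, B8->E, B7->T; records B1=F, B3=F, B5=F, B6=T, B7=T, B8=E
union over all inputs: B1=T, B1=F, B2=F, B3=F, B5=T, B5=F, B6=T, B7=T, B8=S, B8=E (10 outcomes)
checked all size-1 subsets: none covers 10 outcomes (max 7/10)
inputs {1, 2} (size 2) cover everything; no size-2 subset with a lexicographically smaller index list covers all 10

Answer: 2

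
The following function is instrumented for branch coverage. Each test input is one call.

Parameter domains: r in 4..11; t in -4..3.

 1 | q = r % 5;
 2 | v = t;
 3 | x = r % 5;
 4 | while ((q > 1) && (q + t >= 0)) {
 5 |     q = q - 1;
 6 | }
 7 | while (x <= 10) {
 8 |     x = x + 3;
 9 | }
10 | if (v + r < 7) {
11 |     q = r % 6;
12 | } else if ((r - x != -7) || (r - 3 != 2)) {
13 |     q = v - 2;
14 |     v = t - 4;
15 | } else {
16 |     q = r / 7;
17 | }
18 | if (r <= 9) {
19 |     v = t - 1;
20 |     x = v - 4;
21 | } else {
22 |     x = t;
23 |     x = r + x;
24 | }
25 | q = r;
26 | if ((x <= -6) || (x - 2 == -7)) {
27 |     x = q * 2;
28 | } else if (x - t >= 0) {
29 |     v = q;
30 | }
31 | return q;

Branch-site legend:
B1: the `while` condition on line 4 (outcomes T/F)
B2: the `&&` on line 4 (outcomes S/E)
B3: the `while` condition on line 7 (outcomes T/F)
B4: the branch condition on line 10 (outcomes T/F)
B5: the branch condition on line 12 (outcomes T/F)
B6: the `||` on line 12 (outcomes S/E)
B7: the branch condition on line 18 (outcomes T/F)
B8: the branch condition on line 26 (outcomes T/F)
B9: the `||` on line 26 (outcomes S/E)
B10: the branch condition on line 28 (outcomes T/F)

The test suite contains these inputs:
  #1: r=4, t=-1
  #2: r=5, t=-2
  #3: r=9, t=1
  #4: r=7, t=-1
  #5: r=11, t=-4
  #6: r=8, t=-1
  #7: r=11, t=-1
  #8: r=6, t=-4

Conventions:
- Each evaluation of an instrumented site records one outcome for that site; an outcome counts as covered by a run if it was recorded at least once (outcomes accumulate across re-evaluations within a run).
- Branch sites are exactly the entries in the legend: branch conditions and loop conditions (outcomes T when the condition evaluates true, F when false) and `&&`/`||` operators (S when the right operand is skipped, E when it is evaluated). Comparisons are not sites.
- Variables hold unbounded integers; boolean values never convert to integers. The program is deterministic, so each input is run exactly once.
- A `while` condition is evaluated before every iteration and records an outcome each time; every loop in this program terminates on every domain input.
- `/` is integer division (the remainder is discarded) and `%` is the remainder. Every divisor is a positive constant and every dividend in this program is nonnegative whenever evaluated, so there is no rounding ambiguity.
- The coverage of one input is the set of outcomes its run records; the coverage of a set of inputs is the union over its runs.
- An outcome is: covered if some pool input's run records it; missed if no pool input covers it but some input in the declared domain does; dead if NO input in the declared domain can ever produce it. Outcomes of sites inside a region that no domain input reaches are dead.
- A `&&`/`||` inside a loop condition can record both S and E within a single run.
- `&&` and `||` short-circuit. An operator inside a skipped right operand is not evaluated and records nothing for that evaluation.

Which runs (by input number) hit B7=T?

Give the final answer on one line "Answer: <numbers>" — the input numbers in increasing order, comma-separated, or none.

input #1 (r=4, t=-1): covers B7=T
input #2 (r=5, t=-2): covers B7=T
input #3 (r=9, t=1): covers B7=T
input #4 (r=7, t=-1): covers B7=T
input #5 (r=11, t=-4): misses B7=T
input #6 (r=8, t=-1): covers B7=T
input #7 (r=11, t=-1): misses B7=T
input #8 (r=6, t=-4): covers B7=T

Answer: 1, 2, 3, 4, 6, 8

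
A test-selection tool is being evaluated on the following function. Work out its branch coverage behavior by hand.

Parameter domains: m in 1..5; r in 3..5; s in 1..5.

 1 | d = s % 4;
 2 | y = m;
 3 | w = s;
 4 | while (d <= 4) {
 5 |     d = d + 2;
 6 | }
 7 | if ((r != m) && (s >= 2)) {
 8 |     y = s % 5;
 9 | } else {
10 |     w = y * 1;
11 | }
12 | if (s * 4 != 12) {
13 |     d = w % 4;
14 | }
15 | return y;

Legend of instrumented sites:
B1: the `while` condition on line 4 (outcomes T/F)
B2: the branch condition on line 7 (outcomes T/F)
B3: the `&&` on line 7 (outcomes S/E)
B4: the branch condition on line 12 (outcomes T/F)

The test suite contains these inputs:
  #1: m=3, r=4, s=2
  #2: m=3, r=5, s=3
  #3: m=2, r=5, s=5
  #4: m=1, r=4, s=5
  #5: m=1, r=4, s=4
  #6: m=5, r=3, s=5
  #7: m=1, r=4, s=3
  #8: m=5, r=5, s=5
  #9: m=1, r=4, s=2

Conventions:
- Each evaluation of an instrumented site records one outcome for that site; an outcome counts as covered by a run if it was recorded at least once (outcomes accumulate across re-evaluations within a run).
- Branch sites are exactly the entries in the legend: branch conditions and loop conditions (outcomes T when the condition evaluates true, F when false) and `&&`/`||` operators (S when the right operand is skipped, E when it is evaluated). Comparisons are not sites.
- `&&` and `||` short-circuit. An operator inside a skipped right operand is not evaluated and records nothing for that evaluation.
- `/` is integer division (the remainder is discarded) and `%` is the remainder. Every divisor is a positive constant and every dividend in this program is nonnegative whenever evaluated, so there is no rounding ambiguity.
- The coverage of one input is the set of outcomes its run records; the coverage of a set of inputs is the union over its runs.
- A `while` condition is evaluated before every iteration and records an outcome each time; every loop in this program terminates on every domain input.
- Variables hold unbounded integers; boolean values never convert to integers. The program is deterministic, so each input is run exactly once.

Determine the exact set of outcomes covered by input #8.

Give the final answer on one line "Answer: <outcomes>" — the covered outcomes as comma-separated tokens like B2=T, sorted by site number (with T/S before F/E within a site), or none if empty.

Simulating input #8 (m=5, r=5, s=5) step by step:
  B1->T, B1->T, B1->F, B3->S, B2->F, B4->T
deduplicating events, the covered set is: B1=T, B1=F, B2=F, B3=S, B4=T

Answer: B1=T, B1=F, B2=F, B3=S, B4=T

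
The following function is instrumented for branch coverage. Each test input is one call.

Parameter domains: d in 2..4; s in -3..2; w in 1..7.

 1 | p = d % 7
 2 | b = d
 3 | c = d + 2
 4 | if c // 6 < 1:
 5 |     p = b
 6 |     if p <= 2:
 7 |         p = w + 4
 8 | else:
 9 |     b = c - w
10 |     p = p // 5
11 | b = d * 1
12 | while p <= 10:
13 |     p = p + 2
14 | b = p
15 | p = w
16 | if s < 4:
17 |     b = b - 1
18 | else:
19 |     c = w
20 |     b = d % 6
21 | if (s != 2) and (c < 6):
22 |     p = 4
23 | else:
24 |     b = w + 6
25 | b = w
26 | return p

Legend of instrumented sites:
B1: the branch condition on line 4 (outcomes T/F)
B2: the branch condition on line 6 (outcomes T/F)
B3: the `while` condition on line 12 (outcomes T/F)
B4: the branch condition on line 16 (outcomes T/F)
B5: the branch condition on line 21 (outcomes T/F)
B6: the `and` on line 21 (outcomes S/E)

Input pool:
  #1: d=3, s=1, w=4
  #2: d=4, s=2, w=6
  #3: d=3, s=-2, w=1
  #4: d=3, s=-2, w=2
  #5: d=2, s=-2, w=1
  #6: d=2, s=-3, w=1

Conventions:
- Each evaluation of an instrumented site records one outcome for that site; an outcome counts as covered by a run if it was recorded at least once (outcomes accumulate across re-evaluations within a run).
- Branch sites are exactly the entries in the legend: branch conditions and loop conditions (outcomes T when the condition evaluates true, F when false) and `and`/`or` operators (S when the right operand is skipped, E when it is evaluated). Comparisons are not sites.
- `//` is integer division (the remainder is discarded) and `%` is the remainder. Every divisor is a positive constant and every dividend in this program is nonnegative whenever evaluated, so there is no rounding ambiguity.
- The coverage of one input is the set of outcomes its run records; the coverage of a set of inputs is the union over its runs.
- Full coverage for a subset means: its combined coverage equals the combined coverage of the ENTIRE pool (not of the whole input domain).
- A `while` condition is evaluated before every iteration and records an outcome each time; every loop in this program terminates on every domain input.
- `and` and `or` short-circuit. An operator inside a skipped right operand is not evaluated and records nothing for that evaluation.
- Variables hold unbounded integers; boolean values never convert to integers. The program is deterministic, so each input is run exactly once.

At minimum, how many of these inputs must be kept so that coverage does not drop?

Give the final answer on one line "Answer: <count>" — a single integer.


input #1, d=3, s=1, w=4: events B1->T, B2->F, B3->T, B3->T, B3->T, B3->T, B3->F, B4->T, B6->E, B5->T; outcomes B1=T, B2=F, B3=T, B3=F, B4=T, B5=T, B6=E
input #2, d=4, s=2, w=6: events B1->F, B3->T, B3->T, B3->T, B3->T, B3->T, B3->T, B3->F, B4->T, B6->S, B5->F; outcomes B1=F, B3=T, B3=F, B4=T, B5=F, B6=S
input #3, d=3, s=-2, w=1: events B1->T, B2->F, B3->T, B3->T, B3->T, B3->T, B3->F, B4->T, B6->E, B5->T; outcomes B1=T, B2=F, B3=T, B3=F, B4=T, B5=T, B6=E
input #4, d=3, s=-2, w=2: events B1->T, B2->F, B3->T, B3->T, B3->T, B3->T, B3->F, B4->T, B6->E, B5->T; outcomes B1=T, B2=F, B3=T, B3=F, B4=T, B5=T, B6=E
input #5, d=2, s=-2, w=1: events B1->T, B2->T, B3->T, B3->T, B3->T, B3->F, B4->T, B6->E, B5->T; outcomes B1=T, B2=T, B3=T, B3=F, B4=T, B5=T, B6=E
input #6, d=2, s=-3, w=1: events B1->T, B2->T, B3->T, B3->T, B3->T, B3->F, B4->T, B6->E, B5->T; outcomes B1=T, B2=T, B3=T, B3=F, B4=T, B5=T, B6=E
together the pool reaches 11 outcomes: B1=T, B1=F, B2=T, B2=F, B3=T, B3=F, B4=T, B5=T, B5=F, B6=S, B6=E
every size-1 subset falls short of the 11 outcomes (best: 7/11)
every size-2 subset falls short of the 11 outcomes (best: 10/11)
size 3: inputs {1, 2, 5} cover all 11 outcomes, and no lexicographically smaller subset of this size does
Answer: 3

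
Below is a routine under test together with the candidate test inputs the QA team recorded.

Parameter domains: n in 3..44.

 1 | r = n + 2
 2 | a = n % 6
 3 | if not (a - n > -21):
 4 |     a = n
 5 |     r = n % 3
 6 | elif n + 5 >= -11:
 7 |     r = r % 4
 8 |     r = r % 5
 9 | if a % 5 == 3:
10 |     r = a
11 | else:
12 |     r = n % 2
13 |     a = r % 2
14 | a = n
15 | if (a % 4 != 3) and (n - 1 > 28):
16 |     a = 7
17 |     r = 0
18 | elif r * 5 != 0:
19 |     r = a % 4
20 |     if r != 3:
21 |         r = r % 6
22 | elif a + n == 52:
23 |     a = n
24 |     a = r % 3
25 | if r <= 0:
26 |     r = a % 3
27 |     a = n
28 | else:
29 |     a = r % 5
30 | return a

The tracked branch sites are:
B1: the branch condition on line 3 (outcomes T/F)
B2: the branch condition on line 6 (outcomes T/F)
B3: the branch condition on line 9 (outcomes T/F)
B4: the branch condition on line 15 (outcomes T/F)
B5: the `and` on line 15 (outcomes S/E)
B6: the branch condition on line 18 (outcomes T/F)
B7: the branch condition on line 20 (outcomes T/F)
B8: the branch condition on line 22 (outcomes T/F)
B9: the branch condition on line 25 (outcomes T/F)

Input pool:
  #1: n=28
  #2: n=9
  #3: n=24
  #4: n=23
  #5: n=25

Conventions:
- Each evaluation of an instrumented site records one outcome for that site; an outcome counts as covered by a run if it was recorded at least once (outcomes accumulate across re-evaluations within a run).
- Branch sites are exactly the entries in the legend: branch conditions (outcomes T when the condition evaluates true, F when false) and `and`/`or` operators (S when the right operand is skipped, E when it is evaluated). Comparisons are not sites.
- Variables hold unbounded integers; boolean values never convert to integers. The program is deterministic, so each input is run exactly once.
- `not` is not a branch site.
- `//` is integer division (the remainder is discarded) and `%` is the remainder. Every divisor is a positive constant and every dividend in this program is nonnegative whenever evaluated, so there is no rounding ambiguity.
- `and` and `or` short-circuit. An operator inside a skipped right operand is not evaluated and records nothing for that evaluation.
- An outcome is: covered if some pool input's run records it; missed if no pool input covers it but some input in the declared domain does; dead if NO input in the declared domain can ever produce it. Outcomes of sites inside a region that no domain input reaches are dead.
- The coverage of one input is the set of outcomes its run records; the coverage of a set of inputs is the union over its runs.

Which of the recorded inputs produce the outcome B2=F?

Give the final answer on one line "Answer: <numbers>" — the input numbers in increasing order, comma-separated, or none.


input #1 (n=28): does not produce B2=F
input #2 (n=9): does not produce B2=F
input #3 (n=24): does not produce B2=F
input #4 (n=23): does not produce B2=F
input #5 (n=25): does not produce B2=F
Answer: none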